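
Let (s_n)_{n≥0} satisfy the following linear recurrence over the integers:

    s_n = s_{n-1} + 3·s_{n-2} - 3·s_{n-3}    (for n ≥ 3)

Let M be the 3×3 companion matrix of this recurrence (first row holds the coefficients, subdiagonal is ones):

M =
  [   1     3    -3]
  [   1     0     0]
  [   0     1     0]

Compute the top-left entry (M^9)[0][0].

(M^9)[0][0] is the top entry after applying M 9 times to the unit state (1, 0, 0). Equivalently it is h_{11} for the auxiliary sequence (h_n) obeying the same recurrence with h_2 = 1 and h_i = 0 for 0 ≤ i < 2:
h_3 = 1·1 + 3·0 + -3·0 = 1
h_4 = 1·1 + 3·1 + -3·0 = 4
h_5 = 1·4 + 3·1 + -3·1 = 4
h_6 = 1·4 + 3·4 + -3·1 = 13
h_7 = 1·13 + 3·4 + -3·4 = 13
h_8 = 1·13 + 3·13 + -3·4 = 40
h_9 = 1·40 + 3·13 + -3·13 = 40
h_10 = 1·40 + 3·40 + -3·13 = 121
h_11 = 1·121 + 3·40 + -3·40 = 121

121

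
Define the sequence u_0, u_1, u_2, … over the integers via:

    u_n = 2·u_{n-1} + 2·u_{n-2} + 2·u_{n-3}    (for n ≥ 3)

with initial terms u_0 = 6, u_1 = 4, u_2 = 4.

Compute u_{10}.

u_3 = 2·4 + 2·4 + 2·6 = 28
u_4 = 2·28 + 2·4 + 2·4 = 72
u_5 = 2·72 + 2·28 + 2·4 = 208
u_6 = 2·208 + 2·72 + 2·28 = 616
u_7 = 2·616 + 2·208 + 2·72 = 1792
u_8 = 2·1792 + 2·616 + 2·208 = 5232
u_9 = 2·5232 + 2·1792 + 2·616 = 15280
u_10 = 2·15280 + 2·5232 + 2·1792 = 44608

44608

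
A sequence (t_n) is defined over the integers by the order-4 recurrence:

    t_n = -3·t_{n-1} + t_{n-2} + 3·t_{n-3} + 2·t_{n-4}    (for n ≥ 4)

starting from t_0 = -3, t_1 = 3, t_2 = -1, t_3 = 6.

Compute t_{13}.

451125

t_4 = -3·6 + 1·-1 + 3·3 + 2·-3 = -16
t_5 = -3·-16 + 1·6 + 3·-1 + 2·3 = 57
t_6 = -3·57 + 1·-16 + 3·6 + 2·-1 = -171
t_7 = -3·-171 + 1·57 + 3·-16 + 2·6 = 534
t_8 = -3·534 + 1·-171 + 3·57 + 2·-16 = -1634
t_9 = -3·-1634 + 1·534 + 3·-171 + 2·57 = 5037
t_10 = -3·5037 + 1·-1634 + 3·534 + 2·-171 = -15485
t_11 = -3·-15485 + 1·5037 + 3·-1634 + 2·534 = 47658
t_12 = -3·47658 + 1·-15485 + 3·5037 + 2·-1634 = -146616
t_13 = -3·-146616 + 1·47658 + 3·-15485 + 2·5037 = 451125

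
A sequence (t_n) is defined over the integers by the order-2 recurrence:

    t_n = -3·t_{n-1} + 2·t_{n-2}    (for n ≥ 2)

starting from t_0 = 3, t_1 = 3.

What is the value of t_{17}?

761524167

t_2 = -3·3 + 2·3 = -3
t_3 = -3·-3 + 2·3 = 15
t_4 = -3·15 + 2·-3 = -51
t_5 = -3·-51 + 2·15 = 183
t_6 = -3·183 + 2·-51 = -651
t_7 = -3·-651 + 2·183 = 2319
t_8 = -3·2319 + 2·-651 = -8259
t_9 = -3·-8259 + 2·2319 = 29415
t_10 = -3·29415 + 2·-8259 = -104763
t_11 = -3·-104763 + 2·29415 = 373119
t_12 = -3·373119 + 2·-104763 = -1328883
t_13 = -3·-1328883 + 2·373119 = 4732887
t_14 = -3·4732887 + 2·-1328883 = -16856427
t_15 = -3·-16856427 + 2·4732887 = 60035055
t_16 = -3·60035055 + 2·-16856427 = -213818019
t_17 = -3·-213818019 + 2·60035055 = 761524167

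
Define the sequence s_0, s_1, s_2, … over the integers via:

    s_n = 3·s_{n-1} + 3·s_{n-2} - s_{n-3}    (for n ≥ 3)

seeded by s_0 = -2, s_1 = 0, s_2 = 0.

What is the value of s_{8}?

s_3 = 3·0 + 3·0 + -1·-2 = 2
s_4 = 3·2 + 3·0 + -1·0 = 6
s_5 = 3·6 + 3·2 + -1·0 = 24
s_6 = 3·24 + 3·6 + -1·2 = 88
s_7 = 3·88 + 3·24 + -1·6 = 330
s_8 = 3·330 + 3·88 + -1·24 = 1230

1230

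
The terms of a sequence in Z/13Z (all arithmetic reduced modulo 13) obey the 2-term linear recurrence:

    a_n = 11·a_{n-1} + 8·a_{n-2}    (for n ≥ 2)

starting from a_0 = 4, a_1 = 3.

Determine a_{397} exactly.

a_2 = 11·3 + 8·4 = 0
a_3 = 11·0 + 8·3 = 11
a_4 = 11·11 + 8·0 = 4
a_5 = 11·4 + 8·11 = 2
a_6 = 11·2 + 8·4 = 2
a_7 = 11·2 + 8·2 = 12
a_8 = 11·12 + 8·2 = 5
a_9 = 11·5 + 8·12 = 8
a_10 = 11·8 + 8·5 = 11
a_11 = 11·11 + 8·8 = 3
a_12 = 11·3 + 8·11 = 4
a_13 = 11·4 + 8·3 = 3
(a_12, a_13) = (4, 3) = (a_0, a_1), so the sequence has period 12.
397 ≡ 1 (mod 12), hence a_397 = a_1 = 3.

3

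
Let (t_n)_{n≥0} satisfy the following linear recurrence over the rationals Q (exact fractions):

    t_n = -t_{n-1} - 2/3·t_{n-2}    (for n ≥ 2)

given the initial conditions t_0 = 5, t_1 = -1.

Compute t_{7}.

t_2 = -1·-1 + -2/3·5 = -7/3
t_3 = -1·-7/3 + -2/3·-1 = 3
t_4 = -1·3 + -2/3·-7/3 = -13/9
t_5 = -1·-13/9 + -2/3·3 = -5/9
t_6 = -1·-5/9 + -2/3·-13/9 = 41/27
t_7 = -1·41/27 + -2/3·-5/9 = -31/27

-31/27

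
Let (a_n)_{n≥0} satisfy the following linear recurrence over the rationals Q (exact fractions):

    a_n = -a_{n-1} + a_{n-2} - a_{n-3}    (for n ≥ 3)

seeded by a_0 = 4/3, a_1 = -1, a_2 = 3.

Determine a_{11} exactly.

a_3 = -1·3 + 1·-1 + -1·4/3 = -16/3
a_4 = -1·-16/3 + 1·3 + -1·-1 = 28/3
a_5 = -1·28/3 + 1·-16/3 + -1·3 = -53/3
a_6 = -1·-53/3 + 1·28/3 + -1·-16/3 = 97/3
a_7 = -1·97/3 + 1·-53/3 + -1·28/3 = -178/3
a_8 = -1·-178/3 + 1·97/3 + -1·-53/3 = 328/3
a_9 = -1·328/3 + 1·-178/3 + -1·97/3 = -201
a_10 = -1·-201 + 1·328/3 + -1·-178/3 = 1109/3
a_11 = -1·1109/3 + 1·-201 + -1·328/3 = -680

-680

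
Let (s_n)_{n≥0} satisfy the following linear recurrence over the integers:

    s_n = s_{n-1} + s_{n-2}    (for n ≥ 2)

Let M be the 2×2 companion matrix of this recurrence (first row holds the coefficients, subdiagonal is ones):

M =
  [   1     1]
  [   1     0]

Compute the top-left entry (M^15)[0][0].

(M^15)[0][0] is the top entry after applying M 15 times to the unit state (1, 0). Equivalently it is h_{16} for the auxiliary sequence (h_n) obeying the same recurrence with h_1 = 1 and h_i = 0 for 0 ≤ i < 1:
h_2 = 1·1 + 1·0 = 1
h_3 = 1·1 + 1·1 = 2
h_4 = 1·2 + 1·1 = 3
h_5 = 1·3 + 1·2 = 5
h_6 = 1·5 + 1·3 = 8
h_7 = 1·8 + 1·5 = 13
h_8 = 1·13 + 1·8 = 21
h_9 = 1·21 + 1·13 = 34
h_10 = 1·34 + 1·21 = 55
h_11 = 1·55 + 1·34 = 89
h_12 = 1·89 + 1·55 = 144
h_13 = 1·144 + 1·89 = 233
h_14 = 1·233 + 1·144 = 377
h_15 = 1·377 + 1·233 = 610
h_16 = 1·610 + 1·377 = 987

987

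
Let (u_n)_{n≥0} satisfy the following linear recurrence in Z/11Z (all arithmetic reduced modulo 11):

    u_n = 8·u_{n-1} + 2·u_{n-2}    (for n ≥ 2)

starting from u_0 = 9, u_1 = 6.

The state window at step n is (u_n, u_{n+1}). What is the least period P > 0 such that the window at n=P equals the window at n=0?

n=0: window = (9, 6)
n=1: window = (6, 0)
n=2: window = (0, 1)
n=3: window = (1, 8)
n=4: window = (8, 0)
n=5: window = (0, 5)
n=6: window = (5, 7)
n=7: window = (7, 0)
n=8: window = (0, 3)
n=9: window = (3, 2)
n=10: window = (2, 0)
n=11: window = (0, 4)
n=12: window = (4, 10)
n=13: window = (10, 0)
n=14: window = (0, 9)
n=15: window = (9, 6)
window at n=15 equals window at n=0 → period = 15

15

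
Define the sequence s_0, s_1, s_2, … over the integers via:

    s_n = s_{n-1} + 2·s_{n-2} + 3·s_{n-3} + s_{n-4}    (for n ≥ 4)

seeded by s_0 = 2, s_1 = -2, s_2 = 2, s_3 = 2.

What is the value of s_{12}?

s_4 = 1·2 + 2·2 + 3·-2 + 1·2 = 2
s_5 = 1·2 + 2·2 + 3·2 + 1·-2 = 10
s_6 = 1·10 + 2·2 + 3·2 + 1·2 = 22
s_7 = 1·22 + 2·10 + 3·2 + 1·2 = 50
s_8 = 1·50 + 2·22 + 3·10 + 1·2 = 126
s_9 = 1·126 + 2·50 + 3·22 + 1·10 = 302
s_10 = 1·302 + 2·126 + 3·50 + 1·22 = 726
s_11 = 1·726 + 2·302 + 3·126 + 1·50 = 1758
s_12 = 1·1758 + 2·726 + 3·302 + 1·126 = 4242

4242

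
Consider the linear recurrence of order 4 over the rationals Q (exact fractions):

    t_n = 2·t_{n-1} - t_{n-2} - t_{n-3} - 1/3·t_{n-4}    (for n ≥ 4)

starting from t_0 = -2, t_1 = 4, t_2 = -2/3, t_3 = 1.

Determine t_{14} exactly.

t_4 = 2·1 + -1·-2/3 + -1·4 + -1/3·-2 = -2/3
t_5 = 2·-2/3 + -1·1 + -1·-2/3 + -1/3·4 = -3
t_6 = 2·-3 + -1·-2/3 + -1·1 + -1/3·-2/3 = -55/9
t_7 = 2·-55/9 + -1·-3 + -1·-2/3 + -1/3·1 = -80/9
t_8 = 2·-80/9 + -1·-55/9 + -1·-3 + -1/3·-2/3 = -76/9
t_9 = 2·-76/9 + -1·-80/9 + -1·-55/9 + -1/3·-3 = -8/9
t_10 = 2·-8/9 + -1·-76/9 + -1·-80/9 + -1/3·-55/9 = 475/27
t_11 = 2·475/27 + -1·-8/9 + -1·-76/9 + -1/3·-80/9 = 1282/27
t_12 = 2·1282/27 + -1·475/27 + -1·-8/9 + -1/3·-76/9 = 2189/27
t_13 = 2·2189/27 + -1·1282/27 + -1·475/27 + -1/3·-8/9 = 2629/27
t_14 = 2·2629/27 + -1·2189/27 + -1·1282/27 + -1/3·475/27 = 4886/81

4886/81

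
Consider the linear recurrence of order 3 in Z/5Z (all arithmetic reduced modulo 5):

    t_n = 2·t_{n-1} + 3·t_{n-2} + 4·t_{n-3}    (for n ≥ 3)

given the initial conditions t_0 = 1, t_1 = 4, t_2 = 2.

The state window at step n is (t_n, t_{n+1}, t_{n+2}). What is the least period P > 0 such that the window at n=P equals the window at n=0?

n=0: window = (1, 4, 2)
n=1: window = (4, 2, 0)
n=2: window = (2, 0, 2)
n=3: window = (0, 2, 2)
n=4: window = (2, 2, 0)
n=5: window = (2, 0, 4)
n=6: window = (0, 4, 1)
n=7: window = (4, 1, 4)
n=8: window = (1, 4, 2)
window at n=8 equals window at n=0 → period = 8

8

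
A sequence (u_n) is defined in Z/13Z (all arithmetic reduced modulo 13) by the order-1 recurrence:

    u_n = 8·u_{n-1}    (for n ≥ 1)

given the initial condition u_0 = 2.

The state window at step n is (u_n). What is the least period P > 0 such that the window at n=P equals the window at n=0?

n=0: window = (2)
n=1: window = (3)
n=2: window = (11)
n=3: window = (10)
n=4: window = (2)
window at n=4 equals window at n=0 → period = 4

4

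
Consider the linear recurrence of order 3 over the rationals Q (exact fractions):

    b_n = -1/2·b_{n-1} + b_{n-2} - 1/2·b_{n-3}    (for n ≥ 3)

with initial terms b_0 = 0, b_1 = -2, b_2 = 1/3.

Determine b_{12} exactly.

140461/3072

b_3 = -1/2·1/3 + 1·-2 + -1/2·0 = -13/6
b_4 = -1/2·-13/6 + 1·1/3 + -1/2·-2 = 29/12
b_5 = -1/2·29/12 + 1·-13/6 + -1/2·1/3 = -85/24
b_6 = -1/2·-85/24 + 1·29/12 + -1/2·-13/6 = 253/48
b_7 = -1/2·253/48 + 1·-85/24 + -1/2·29/12 = -709/96
b_8 = -1/2·-709/96 + 1·253/48 + -1/2·-85/24 = 687/64
b_9 = -1/2·687/64 + 1·-709/96 + -1/2·253/48 = -5909/384
b_10 = -1/2·-5909/384 + 1·687/64 + -1/2·-709/96 = 5663/256
b_11 = -1/2·5663/256 + 1·-5909/384 + -1/2·687/64 = -48869/1536
b_12 = -1/2·-48869/1536 + 1·5663/256 + -1/2·-5909/384 = 140461/3072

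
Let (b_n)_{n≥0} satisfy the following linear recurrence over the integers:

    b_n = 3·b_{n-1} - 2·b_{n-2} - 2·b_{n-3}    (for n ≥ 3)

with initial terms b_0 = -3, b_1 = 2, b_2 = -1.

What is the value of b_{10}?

171

b_3 = 3·-1 + -2·2 + -2·-3 = -1
b_4 = 3·-1 + -2·-1 + -2·2 = -5
b_5 = 3·-5 + -2·-1 + -2·-1 = -11
b_6 = 3·-11 + -2·-5 + -2·-1 = -21
b_7 = 3·-21 + -2·-11 + -2·-5 = -31
b_8 = 3·-31 + -2·-21 + -2·-11 = -29
b_9 = 3·-29 + -2·-31 + -2·-21 = 17
b_10 = 3·17 + -2·-29 + -2·-31 = 171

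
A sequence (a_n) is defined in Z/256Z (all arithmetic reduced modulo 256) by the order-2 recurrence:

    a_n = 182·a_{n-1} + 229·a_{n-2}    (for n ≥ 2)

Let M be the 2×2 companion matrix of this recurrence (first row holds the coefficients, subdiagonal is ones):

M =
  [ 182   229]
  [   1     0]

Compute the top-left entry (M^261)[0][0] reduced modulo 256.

18

(M^261)[0][0] is the top entry after applying M 261 times to the unit state (1, 0). Equivalently it is h_{262} for the auxiliary sequence (h_n) obeying the same recurrence with h_1 = 1 and h_i = 0 for 0 ≤ i < 1:
h_2 = 182·1 + 229·0 = 182
h_3 = 182·182 + 229·1 = 73
h_4 = 182·73 + 229·182 = 180
h_5 = 182·180 + 229·73 = 69
h_6 = 182·69 + 229·180 = 18
h_7 = 182·18 + 229·69 = 133
Continuing the recurrence:
  h_8 = 168;  h_9 = 105;  h_10 = 238;  h_11 = 33;  h_12 = 92;  h_13 = 237
  h_14 = 202;  h_15 = 157;  h_16 = 80;  h_17 = 81;  h_18 = 38;  h_19 = 121
  h_20 = 4;  h_21 = 21;  h_22 = 130;  h_23 = 53;  h_24 = 248;  h_25 = 185
  h_26 = 94;  h_27 = 81;  h_28 = 172;  h_29 = 189;  h_30 = 58;  h_31 = 77
  h_32 = 160;  h_33 = 161;  h_34 = 150;  h_35 = 169;  h_36 = 84;  h_37 = 229
  h_38 = 242;  h_39 = 229;  h_40 = 72;  h_41 = 9;  h_42 = 206;  h_43 = 129
  h_44 = 252;  h_45 = 141;  h_46 = 170;  h_47 = 253;  h_48 = 240;  h_49 = 241
  h_50 = 6;  h_51 = 217;  h_52 = 164;  h_53 = 181;  h_54 = 98;  h_55 = 149
  h_56 = 152;  h_57 = 89;  h_58 = 62;  h_59 = 177;  h_60 = 76;  h_61 = 93
  h_62 = 26;  h_63 = 173;  h_64 = 64;  h_65 = 65;  h_66 = 118;  h_67 = 9
  h_68 = 244;  h_69 = 133;  h_70 = 210;  h_71 = 69;  h_72 = 232;  h_73 = 169
  h_74 = 174;  h_75 = 225;  h_76 = 156;  h_77 = 45;  h_78 = 138;  h_79 = 93
  h_80 = 144;  h_81 = 145;  h_82 = 230;  h_83 = 57;  h_84 = 68;  h_85 = 85
  h_86 = 66;  h_87 = 245;  h_88 = 56;  h_89 = 249;  h_90 = 30;  h_91 = 17
  h_92 = 236;  h_93 = 253;  h_94 = 250;  h_95 = 13;  h_96 = 224;  h_97 = 225
  h_98 = 86;  h_99 = 105;  h_100 = 148;  h_101 = 37;  h_102 = 178;  h_103 = 165
  h_104 = 136;  h_105 = 73;  h_106 = 142;  h_107 = 65;  h_108 = 60;  h_109 = 205
  h_110 = 106;  h_111 = 189;  h_112 = 48;  h_113 = 49;  h_114 = 198;  h_115 = 153
  h_116 = 228;  h_117 = 245;  h_118 = 34;  h_119 = 85;  h_120 = 216;  h_121 = 153
  h_122 = 254;  h_123 = 113;  h_124 = 140;  h_125 = 157;  h_126 = 218;  h_127 = 109
  h_128 = 128;  h_129 = 129;  h_130 = 54;  h_131 = 201;  h_132 = 52;  h_133 = 197
  h_134 = 146;  h_135 = 5;  h_136 = 40;  h_137 = 233;  h_138 = 110;  h_139 = 161
  h_140 = 220;  h_141 = 109;  h_142 = 74;  h_143 = 29;  h_144 = 208;  h_145 = 209
  h_146 = 166;  h_147 = 249;  h_148 = 132;  h_149 = 149;  h_150 = 2;  h_151 = 181
  h_152 = 120;  h_153 = 57;  h_154 = 222;  h_155 = 209;  h_156 = 44;  h_157 = 61
  h_158 = 186;  h_159 = 205;  h_160 = 32;  h_161 = 33;  h_162 = 22;  h_163 = 41
  h_164 = 212;  h_165 = 101;  h_166 = 114;  h_167 = 101;  h_168 = 200;  h_169 = 137
  h_170 = 78;  h_171 = 1;  h_172 = 124;  h_173 = 13;  h_174 = 42;  h_175 = 125
  h_176 = 112;  h_177 = 113;  h_178 = 134;  h_179 = 89;  h_180 = 36;  h_181 = 53
  h_182 = 226;  h_183 = 21;  h_184 = 24;  h_185 = 217;  h_186 = 190;  h_187 = 49
  h_188 = 204;  h_189 = 221;  h_190 = 154;  h_191 = 45;  h_192 = 192;  h_193 = 193
  h_194 = 246;  h_195 = 137;  h_196 = 116;  h_197 = 5;  h_198 = 82;  h_199 = 197
  h_200 = 104;  h_201 = 41;  h_202 = 46;  h_203 = 97;  h_204 = 28;  h_205 = 173
  h_206 = 10;  h_207 = 221;  h_208 = 16;  h_209 = 17;  h_210 = 102;  h_211 = 185
  h_212 = 196;  h_213 = 213;  h_214 = 194;  h_215 = 117;  h_216 = 184;  h_217 = 121
  h_218 = 158;  h_219 = 145;  h_220 = 108;  h_221 = 125;  h_222 = 122;  h_223 = 141
  h_224 = 96;  h_225 = 97;  h_226 = 214;  h_227 = 233;  h_228 = 20;  h_229 = 165
  h_230 = 50;  h_231 = 37;  h_232 = 8;  h_233 = 201;  h_234 = 14;  h_235 = 193
  h_236 = 188;  h_237 = 77;  h_238 = 234;  h_239 = 61;  h_240 = 176;  h_241 = 177
  h_242 = 70;  h_243 = 25;  h_244 = 100;  h_245 = 117;  h_246 = 162;  h_247 = 213
  h_248 = 88;  h_249 = 25;  h_250 = 126;  h_251 = 241;  h_252 = 12;  h_253 = 29
  h_254 = 90;  h_255 = 237;  h_256 = 0;  h_257 = 1;  h_258 = 182;  h_259 = 73
  h_260 = 180
h_261 = 182·180 + 229·73 = 69
h_262 = 182·69 + 229·180 = 18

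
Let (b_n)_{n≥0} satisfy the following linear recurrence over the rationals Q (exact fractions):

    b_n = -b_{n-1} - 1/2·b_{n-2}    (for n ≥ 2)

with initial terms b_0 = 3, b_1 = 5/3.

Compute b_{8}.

b_2 = -1·5/3 + -1/2·3 = -19/6
b_3 = -1·-19/6 + -1/2·5/3 = 7/3
b_4 = -1·7/3 + -1/2·-19/6 = -3/4
b_5 = -1·-3/4 + -1/2·7/3 = -5/12
b_6 = -1·-5/12 + -1/2·-3/4 = 19/24
b_7 = -1·19/24 + -1/2·-5/12 = -7/12
b_8 = -1·-7/12 + -1/2·19/24 = 3/16

3/16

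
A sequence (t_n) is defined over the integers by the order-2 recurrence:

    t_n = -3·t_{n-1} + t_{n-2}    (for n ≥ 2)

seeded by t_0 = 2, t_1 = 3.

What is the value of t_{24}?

t_2 = -3·3 + 1·2 = -7
t_3 = -3·-7 + 1·3 = 24
t_4 = -3·24 + 1·-7 = -79
t_5 = -3·-79 + 1·24 = 261
t_6 = -3·261 + 1·-79 = -862
t_7 = -3·-862 + 1·261 = 2847
t_8 = -3·2847 + 1·-862 = -9403
t_9 = -3·-9403 + 1·2847 = 31056
t_10 = -3·31056 + 1·-9403 = -102571
t_11 = -3·-102571 + 1·31056 = 338769
t_12 = -3·338769 + 1·-102571 = -1118878
t_13 = -3·-1118878 + 1·338769 = 3695403
t_14 = -3·3695403 + 1·-1118878 = -12205087
t_15 = -3·-12205087 + 1·3695403 = 40310664
t_16 = -3·40310664 + 1·-12205087 = -133137079
t_17 = -3·-133137079 + 1·40310664 = 439721901
t_18 = -3·439721901 + 1·-133137079 = -1452302782
t_19 = -3·-1452302782 + 1·439721901 = 4796630247
t_20 = -3·4796630247 + 1·-1452302782 = -15842193523
t_21 = -3·-15842193523 + 1·4796630247 = 52323210816
t_22 = -3·52323210816 + 1·-15842193523 = -172811825971
t_23 = -3·-172811825971 + 1·52323210816 = 570758688729
t_24 = -3·570758688729 + 1·-172811825971 = -1885087892158

-1885087892158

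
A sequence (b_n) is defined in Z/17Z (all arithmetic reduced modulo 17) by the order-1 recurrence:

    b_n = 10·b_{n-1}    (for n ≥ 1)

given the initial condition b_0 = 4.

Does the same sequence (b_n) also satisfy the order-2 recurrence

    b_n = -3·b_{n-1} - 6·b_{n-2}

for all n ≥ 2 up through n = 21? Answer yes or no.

Terms b_0..b_21: 4, 6, 9, 5, 16, 7, 2, 3, 13, 11, 8, 12, 1, 10, 15, 14, 4, 6, 9, 5, 16, 7
n=2: candidate gives 9, actual b_2 = 9 ✓
n=3: candidate gives 5, actual b_3 = 5 ✓
n=4: candidate gives 16, actual b_4 = 16 ✓
n=5: candidate gives 7, actual b_5 = 7 ✓
n=6: candidate gives 2, actual b_6 = 2 ✓
n=7: candidate gives 3, actual b_7 = 3 ✓
n=8: candidate gives 13, actual b_8 = 13 ✓
n=9: candidate gives 11, actual b_9 = 11 ✓
n=10: candidate gives 8, actual b_10 = 8 ✓
n=11: candidate gives 12, actual b_11 = 12 ✓
n=12: candidate gives 1, actual b_12 = 1 ✓
n=13: candidate gives 10, actual b_13 = 10 ✓
n=14: candidate gives 15, actual b_14 = 15 ✓
n=15: candidate gives 14, actual b_15 = 14 ✓
n=16: candidate gives 4, actual b_16 = 4 ✓
n=17: candidate gives 6, actual b_17 = 6 ✓
n=18: candidate gives 9, actual b_18 = 9 ✓
n=19: candidate gives 5, actual b_19 = 5 ✓
n=20: candidate gives 16, actual b_20 = 16 ✓
n=21: candidate gives 7, actual b_21 = 7 ✓

yes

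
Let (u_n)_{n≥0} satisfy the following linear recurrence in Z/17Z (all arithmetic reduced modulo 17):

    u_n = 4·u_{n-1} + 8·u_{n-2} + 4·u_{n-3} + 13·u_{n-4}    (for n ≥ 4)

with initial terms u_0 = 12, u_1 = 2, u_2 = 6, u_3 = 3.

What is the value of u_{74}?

11

u_4 = 4·3 + 8·6 + 4·2 + 13·12 = 3
u_5 = 4·3 + 8·3 + 4·6 + 13·2 = 1
u_6 = 4·1 + 8·3 + 4·3 + 13·6 = 16
u_7 = 4·16 + 8·1 + 4·3 + 13·3 = 4
u_8 = 4·4 + 8·16 + 4·1 + 13·3 = 0
u_9 = 4·0 + 8·4 + 4·16 + 13·1 = 7
u_10 = 4·7 + 8·0 + 4·4 + 13·16 = 14
u_11 = 4·14 + 8·7 + 4·0 + 13·4 = 11
u_12 = 4·11 + 8·14 + 4·7 + 13·0 = 14
u_13 = 4·14 + 8·11 + 4·14 + 13·7 = 2
u_14 = 4·2 + 8·14 + 4·11 + 13·14 = 6
u_15 = 4·6 + 8·2 + 4·14 + 13·11 = 1
u_16 = 4·1 + 8·6 + 4·2 + 13·14 = 4
u_17 = 4·4 + 8·1 + 4·6 + 13·2 = 6
u_18 = 4·6 + 8·4 + 4·1 + 13·6 = 2
u_19 = 4·2 + 8·6 + 4·4 + 13·1 = 0
u_20 = 4·0 + 8·2 + 4·6 + 13·4 = 7
u_21 = 4·7 + 8·0 + 4·2 + 13·6 = 12
u_22 = 4·12 + 8·7 + 4·0 + 13·2 = 11
u_23 = 4·11 + 8·12 + 4·7 + 13·0 = 15
u_24 = 4·15 + 8·11 + 4·12 + 13·7 = 15
u_25 = 4·15 + 8·15 + 4·11 + 13·12 = 6
u_26 = 4·6 + 8·15 + 4·15 + 13·11 = 7
u_27 = 4·7 + 8·6 + 4·15 + 13·15 = 8
u_28 = 4·8 + 8·7 + 4·6 + 13·15 = 1
u_29 = 4·1 + 8·8 + 4·7 + 13·6 = 4
u_30 = 4·4 + 8·1 + 4·8 + 13·7 = 11
u_31 = 4·11 + 8·4 + 4·1 + 13·8 = 14
u_32 = 4·14 + 8·11 + 4·4 + 13·1 = 3
u_33 = 4·3 + 8·14 + 4·11 + 13·4 = 16
u_34 = 4·16 + 8·3 + 4·14 + 13·11 = 15
u_35 = 4·15 + 8·16 + 4·3 + 13·14 = 8
u_36 = 4·8 + 8·15 + 4·16 + 13·3 = 0
u_37 = 4·0 + 8·8 + 4·15 + 13·16 = 9
u_38 = 4·9 + 8·0 + 4·8 + 13·15 = 8
u_39 = 4·8 + 8·9 + 4·0 + 13·8 = 4
u_40 = 4·4 + 8·8 + 4·9 + 13·0 = 14
u_41 = 4·14 + 8·4 + 4·8 + 13·9 = 16
u_42 = 4·16 + 8·14 + 4·4 + 13·8 = 7
u_43 = 4·7 + 8·16 + 4·14 + 13·4 = 9
u_44 = 4·9 + 8·7 + 4·16 + 13·14 = 15
u_45 = 4·15 + 8·9 + 4·7 + 13·16 = 11
u_46 = 4·11 + 8·15 + 4·9 + 13·7 = 2
u_47 = 4·2 + 8·11 + 4·15 + 13·9 = 1
u_48 = 4·1 + 8·2 + 4·11 + 13·15 = 4
u_49 = 4·4 + 8·1 + 4·2 + 13·11 = 5
u_50 = 4·5 + 8·4 + 4·1 + 13·2 = 14
u_51 = 4·14 + 8·5 + 4·4 + 13·1 = 6
u_52 = 4·6 + 8·14 + 4·5 + 13·4 = 4
u_53 = 4·4 + 8·6 + 4·14 + 13·5 = 15
u_54 = 4·15 + 8·4 + 4·6 + 13·14 = 9
u_55 = 4·9 + 8·15 + 4·4 + 13·6 = 12
u_56 = 4·12 + 8·9 + 4·15 + 13·4 = 11
u_57 = 4·11 + 8·12 + 4·9 + 13·15 = 14
u_58 = 4·14 + 8·11 + 4·12 + 13·9 = 3
u_59 = 4·3 + 8·14 + 4·11 + 13·12 = 1
u_60 = 4·1 + 8·3 + 4·14 + 13·11 = 6
u_61 = 4·6 + 8·1 + 4·3 + 13·14 = 5
u_62 = 4·5 + 8·6 + 4·1 + 13·3 = 9
u_63 = 4·9 + 8·5 + 4·6 + 13·1 = 11
u_64 = 4·11 + 8·9 + 4·5 + 13·6 = 10
u_65 = 4·10 + 8·11 + 4·9 + 13·5 = 8
u_66 = 4·8 + 8·10 + 4·11 + 13·9 = 1
u_67 = 4·1 + 8·8 + 4·10 + 13·11 = 13
u_68 = 4·13 + 8·1 + 4·8 + 13·10 = 1
u_69 = 4·1 + 8·13 + 4·1 + 13·8 = 12
u_70 = 4·12 + 8·1 + 4·13 + 13·1 = 2
u_71 = 4·2 + 8·12 + 4·1 + 13·13 = 5
u_72 = 4·5 + 8·2 + 4·12 + 13·1 = 12
u_73 = 4·12 + 8·5 + 4·2 + 13·12 = 14
u_74 = 4·14 + 8·12 + 4·5 + 13·2 = 11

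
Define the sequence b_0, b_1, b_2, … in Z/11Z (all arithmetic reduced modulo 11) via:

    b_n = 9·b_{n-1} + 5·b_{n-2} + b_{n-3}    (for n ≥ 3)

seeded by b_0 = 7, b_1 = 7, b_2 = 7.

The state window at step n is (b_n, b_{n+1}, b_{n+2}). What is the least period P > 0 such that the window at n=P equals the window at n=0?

n=0: window = (7, 7, 7)
n=1: window = (7, 7, 6)
n=2: window = (7, 6, 8)
n=3: window = (6, 8, 10)
n=4: window = (8, 10, 4)
n=5: window = (10, 4, 6)
n=6: window = (4, 6, 7)
n=7: window = (6, 7, 9)
n=8: window = (7, 9, 1)
n=9: window = (9, 1, 6)
n=10: window = (1, 6, 2)
n=11: window = (6, 2, 5)
n=12: window = (2, 5, 6)
n=13: window = (5, 6, 4)
n=14: window = (6, 4, 5)
n=15: window = (4, 5, 5)
n=16: window = (5, 5, 8)
n=17: window = (5, 8, 3)
n=18: window = (8, 3, 6)
n=19: window = (3, 6, 0)
n=20: window = (6, 0, 0)
n=21: window = (0, 0, 6)
n=22: window = (0, 6, 10)
n=23: window = (6, 10, 10)
n=24: window = (10, 10, 3)
n=25: window = (10, 3, 10)
n=26: window = (3, 10, 5)
n=27: window = (10, 5, 10)
n=28: window = (5, 10, 4)
n=29: window = (10, 4, 3)
n=30: window = (4, 3, 2)
n=31: window = (3, 2, 4)
n=32: window = (2, 4, 5)
n=33: window = (4, 5, 1)
n=34: window = (5, 1, 5)
n=35: window = (1, 5, 0)
n=36: window = (5, 0, 4)
n=37: window = (0, 4, 8)
n=38: window = (4, 8, 4)
n=39: window = (8, 4, 3)
n=40: window = (4, 3, 0)
…
n=131: window = (3, 8, 7)
n=132: window = (8, 7, 7)
n=133: window = (7, 7, 7)
window at n=133 equals window at n=0 → period = 133

133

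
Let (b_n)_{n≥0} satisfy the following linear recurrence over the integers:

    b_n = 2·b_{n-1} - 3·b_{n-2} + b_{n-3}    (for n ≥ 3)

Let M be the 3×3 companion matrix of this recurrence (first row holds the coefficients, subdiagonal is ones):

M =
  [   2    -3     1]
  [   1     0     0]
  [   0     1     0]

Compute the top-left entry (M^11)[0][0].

-63

(M^11)[0][0] is the top entry after applying M 11 times to the unit state (1, 0, 0). Equivalently it is h_{13} for the auxiliary sequence (h_n) obeying the same recurrence with h_2 = 1 and h_i = 0 for 0 ≤ i < 2:
h_3 = 2·1 + -3·0 + 1·0 = 2
h_4 = 2·2 + -3·1 + 1·0 = 1
h_5 = 2·1 + -3·2 + 1·1 = -3
h_6 = 2·-3 + -3·1 + 1·2 = -7
h_7 = 2·-7 + -3·-3 + 1·1 = -4
h_8 = 2·-4 + -3·-7 + 1·-3 = 10
h_9 = 2·10 + -3·-4 + 1·-7 = 25
h_10 = 2·25 + -3·10 + 1·-4 = 16
h_11 = 2·16 + -3·25 + 1·10 = -33
h_12 = 2·-33 + -3·16 + 1·25 = -89
h_13 = 2·-89 + -3·-33 + 1·16 = -63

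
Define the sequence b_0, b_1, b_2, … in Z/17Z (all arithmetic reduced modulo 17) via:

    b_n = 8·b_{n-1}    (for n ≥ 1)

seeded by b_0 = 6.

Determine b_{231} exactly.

b_1 = 8·6 = 14
b_2 = 8·14 = 10
b_3 = 8·10 = 12
b_4 = 8·12 = 11
b_5 = 8·11 = 3
b_6 = 8·3 = 7
b_7 = 8·7 = 5
b_8 = 8·5 = 6
(b_8) = (6) = (b_0), so the sequence has period 8.
231 ≡ 7 (mod 8), hence b_231 = b_7 = 5.

5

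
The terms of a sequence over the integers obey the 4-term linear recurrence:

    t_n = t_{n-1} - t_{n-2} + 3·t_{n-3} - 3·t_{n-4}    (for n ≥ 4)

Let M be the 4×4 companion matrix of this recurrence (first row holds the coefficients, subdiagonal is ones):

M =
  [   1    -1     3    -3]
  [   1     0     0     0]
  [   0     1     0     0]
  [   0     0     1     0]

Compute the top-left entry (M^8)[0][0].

(M^8)[0][0] is the top entry after applying M 8 times to the unit state (1, 0, 0, 0). Equivalently it is h_{11} for the auxiliary sequence (h_n) obeying the same recurrence with h_3 = 1 and h_i = 0 for 0 ≤ i < 3:
h_4 = 1·1 + -1·0 + 3·0 + -3·0 = 1
h_5 = 1·1 + -1·1 + 3·0 + -3·0 = 0
h_6 = 1·0 + -1·1 + 3·1 + -3·0 = 2
h_7 = 1·2 + -1·0 + 3·1 + -3·1 = 2
h_8 = 1·2 + -1·2 + 3·0 + -3·1 = -3
h_9 = 1·-3 + -1·2 + 3·2 + -3·0 = 1
h_10 = 1·1 + -1·-3 + 3·2 + -3·2 = 4
h_11 = 1·4 + -1·1 + 3·-3 + -3·2 = -12

-12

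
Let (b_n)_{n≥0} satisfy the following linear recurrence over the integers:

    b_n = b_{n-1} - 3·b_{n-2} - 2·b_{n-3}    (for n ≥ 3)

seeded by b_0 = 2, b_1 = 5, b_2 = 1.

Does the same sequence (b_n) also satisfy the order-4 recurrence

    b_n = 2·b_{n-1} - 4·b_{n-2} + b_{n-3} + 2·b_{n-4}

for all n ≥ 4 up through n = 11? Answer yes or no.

yes

Terms b_0..b_11: 2, 5, 1, -18, -31, 21, 150, 149, -343, -1090, -359, 3597
n=4: candidate gives -31, actual b_4 = -31 ✓
n=5: candidate gives 21, actual b_5 = 21 ✓
n=6: candidate gives 150, actual b_6 = 150 ✓
n=7: candidate gives 149, actual b_7 = 149 ✓
n=8: candidate gives -343, actual b_8 = -343 ✓
n=9: candidate gives -1090, actual b_9 = -1090 ✓
n=10: candidate gives -359, actual b_10 = -359 ✓
n=11: candidate gives 3597, actual b_11 = 3597 ✓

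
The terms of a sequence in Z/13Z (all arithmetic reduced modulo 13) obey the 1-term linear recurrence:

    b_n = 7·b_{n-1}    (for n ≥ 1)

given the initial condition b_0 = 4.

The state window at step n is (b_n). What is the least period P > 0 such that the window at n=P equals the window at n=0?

12

n=0: window = (4)
n=1: window = (2)
n=2: window = (1)
n=3: window = (7)
n=4: window = (10)
n=5: window = (5)
n=6: window = (9)
n=7: window = (11)
n=8: window = (12)
n=9: window = (6)
n=10: window = (3)
n=11: window = (8)
n=12: window = (4)
window at n=12 equals window at n=0 → period = 12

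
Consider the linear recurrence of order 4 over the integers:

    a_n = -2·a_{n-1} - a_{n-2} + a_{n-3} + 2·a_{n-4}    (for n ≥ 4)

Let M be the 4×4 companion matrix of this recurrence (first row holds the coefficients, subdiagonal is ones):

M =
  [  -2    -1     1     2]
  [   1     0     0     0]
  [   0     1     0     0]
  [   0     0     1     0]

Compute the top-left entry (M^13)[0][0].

(M^13)[0][0] is the top entry after applying M 13 times to the unit state (1, 0, 0, 0). Equivalently it is h_{16} for the auxiliary sequence (h_n) obeying the same recurrence with h_3 = 1 and h_i = 0 for 0 ≤ i < 3:
h_4 = -2·1 + -1·0 + 1·0 + 2·0 = -2
h_5 = -2·-2 + -1·1 + 1·0 + 2·0 = 3
h_6 = -2·3 + -1·-2 + 1·1 + 2·0 = -3
h_7 = -2·-3 + -1·3 + 1·-2 + 2·1 = 3
h_8 = -2·3 + -1·-3 + 1·3 + 2·-2 = -4
h_9 = -2·-4 + -1·3 + 1·-3 + 2·3 = 8
h_10 = -2·8 + -1·-4 + 1·3 + 2·-3 = -15
h_11 = -2·-15 + -1·8 + 1·-4 + 2·3 = 24
h_12 = -2·24 + -1·-15 + 1·8 + 2·-4 = -33
h_13 = -2·-33 + -1·24 + 1·-15 + 2·8 = 43
h_14 = -2·43 + -1·-33 + 1·24 + 2·-15 = -59
h_15 = -2·-59 + -1·43 + 1·-33 + 2·24 = 90
h_16 = -2·90 + -1·-59 + 1·43 + 2·-33 = -144

-144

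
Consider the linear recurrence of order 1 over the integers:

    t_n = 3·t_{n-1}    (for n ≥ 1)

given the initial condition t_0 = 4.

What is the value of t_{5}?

972

t_1 = 3·4 = 12
t_2 = 3·12 = 36
t_3 = 3·36 = 108
t_4 = 3·108 = 324
t_5 = 3·324 = 972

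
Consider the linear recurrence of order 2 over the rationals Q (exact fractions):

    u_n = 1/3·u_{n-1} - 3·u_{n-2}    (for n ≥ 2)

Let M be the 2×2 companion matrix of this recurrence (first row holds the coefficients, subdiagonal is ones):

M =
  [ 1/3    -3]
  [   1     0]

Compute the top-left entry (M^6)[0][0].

(M^6)[0][0] is the top entry after applying M 6 times to the unit state (1, 0). Equivalently it is h_{7} for the auxiliary sequence (h_n) obeying the same recurrence with h_1 = 1 and h_i = 0 for 0 ≤ i < 1:
h_2 = 1/3·1 + -3·0 = 1/3
h_3 = 1/3·1/3 + -3·1 = -26/9
h_4 = 1/3·-26/9 + -3·1/3 = -53/27
h_5 = 1/3·-53/27 + -3·-26/9 = 649/81
h_6 = 1/3·649/81 + -3·-53/27 = 2080/243
h_7 = 1/3·2080/243 + -3·649/81 = -15443/729

-15443/729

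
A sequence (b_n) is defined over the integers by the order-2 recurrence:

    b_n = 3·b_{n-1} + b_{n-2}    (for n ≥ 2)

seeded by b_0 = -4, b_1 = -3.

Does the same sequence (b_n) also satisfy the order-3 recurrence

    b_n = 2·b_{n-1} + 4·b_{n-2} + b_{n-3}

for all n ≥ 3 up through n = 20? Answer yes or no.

Terms b_0..b_20: -4, -3, -13, -42, -139, -459, -1516, -5007, -16537, -54618, -180391, -595791, -1967764, -6499083, -21465013, -70894122, -234147379, -773336259, -2554156156, -8435804727, -27861570337
n=3: candidate gives -42, actual b_3 = -42 ✓
n=4: candidate gives -139, actual b_4 = -139 ✓
n=5: candidate gives -459, actual b_5 = -459 ✓
n=6: candidate gives -1516, actual b_6 = -1516 ✓
n=7: candidate gives -5007, actual b_7 = -5007 ✓
n=8: candidate gives -16537, actual b_8 = -16537 ✓
n=9: candidate gives -54618, actual b_9 = -54618 ✓
n=10: candidate gives -180391, actual b_10 = -180391 ✓
n=11: candidate gives -595791, actual b_11 = -595791 ✓
n=12: candidate gives -1967764, actual b_12 = -1967764 ✓
n=13: candidate gives -6499083, actual b_13 = -6499083 ✓
n=14: candidate gives -21465013, actual b_14 = -21465013 ✓
n=15: candidate gives -70894122, actual b_15 = -70894122 ✓
n=16: candidate gives -234147379, actual b_16 = -234147379 ✓
n=17: candidate gives -773336259, actual b_17 = -773336259 ✓
n=18: candidate gives -2554156156, actual b_18 = -2554156156 ✓
n=19: candidate gives -8435804727, actual b_19 = -8435804727 ✓
n=20: candidate gives -27861570337, actual b_20 = -27861570337 ✓

yes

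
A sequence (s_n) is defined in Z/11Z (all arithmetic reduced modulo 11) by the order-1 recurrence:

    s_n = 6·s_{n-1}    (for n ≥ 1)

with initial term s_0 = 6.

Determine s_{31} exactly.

3

s_1 = 6·6 = 3
s_2 = 6·3 = 7
s_3 = 6·7 = 9
s_4 = 6·9 = 10
s_5 = 6·10 = 5
s_6 = 6·5 = 8
s_7 = 6·8 = 4
s_8 = 6·4 = 2
s_9 = 6·2 = 1
s_10 = 6·1 = 6
(s_10) = (6) = (s_0), so the sequence has period 10.
31 ≡ 1 (mod 10), hence s_31 = s_1 = 3.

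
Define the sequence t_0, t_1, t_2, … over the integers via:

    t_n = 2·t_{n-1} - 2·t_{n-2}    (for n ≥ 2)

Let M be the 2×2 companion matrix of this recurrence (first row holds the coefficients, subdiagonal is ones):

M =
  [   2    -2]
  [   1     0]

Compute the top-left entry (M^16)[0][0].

(M^16)[0][0] is the top entry after applying M 16 times to the unit state (1, 0). Equivalently it is h_{17} for the auxiliary sequence (h_n) obeying the same recurrence with h_1 = 1 and h_i = 0 for 0 ≤ i < 1:
h_2 = 2·1 + -2·0 = 2
h_3 = 2·2 + -2·1 = 2
h_4 = 2·2 + -2·2 = 0
h_5 = 2·0 + -2·2 = -4
h_6 = 2·-4 + -2·0 = -8
h_7 = 2·-8 + -2·-4 = -8
h_8 = 2·-8 + -2·-8 = 0
h_9 = 2·0 + -2·-8 = 16
h_10 = 2·16 + -2·0 = 32
h_11 = 2·32 + -2·16 = 32
h_12 = 2·32 + -2·32 = 0
h_13 = 2·0 + -2·32 = -64
h_14 = 2·-64 + -2·0 = -128
h_15 = 2·-128 + -2·-64 = -128
h_16 = 2·-128 + -2·-128 = 0
h_17 = 2·0 + -2·-128 = 256

256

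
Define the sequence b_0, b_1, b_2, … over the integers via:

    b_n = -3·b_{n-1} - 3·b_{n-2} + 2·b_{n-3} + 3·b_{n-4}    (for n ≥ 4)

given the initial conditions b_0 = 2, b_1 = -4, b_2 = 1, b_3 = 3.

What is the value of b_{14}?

b_4 = -3·3 + -3·1 + 2·-4 + 3·2 = -14
b_5 = -3·-14 + -3·3 + 2·1 + 3·-4 = 23
b_6 = -3·23 + -3·-14 + 2·3 + 3·1 = -18
b_7 = -3·-18 + -3·23 + 2·-14 + 3·3 = -34
b_8 = -3·-34 + -3·-18 + 2·23 + 3·-14 = 160
b_9 = -3·160 + -3·-34 + 2·-18 + 3·23 = -345
b_10 = -3·-345 + -3·160 + 2·-34 + 3·-18 = 433
b_11 = -3·433 + -3·-345 + 2·160 + 3·-34 = -46
b_12 = -3·-46 + -3·433 + 2·-345 + 3·160 = -1371
b_13 = -3·-1371 + -3·-46 + 2·433 + 3·-345 = 4082
b_14 = -3·4082 + -3·-1371 + 2·-46 + 3·433 = -6926

-6926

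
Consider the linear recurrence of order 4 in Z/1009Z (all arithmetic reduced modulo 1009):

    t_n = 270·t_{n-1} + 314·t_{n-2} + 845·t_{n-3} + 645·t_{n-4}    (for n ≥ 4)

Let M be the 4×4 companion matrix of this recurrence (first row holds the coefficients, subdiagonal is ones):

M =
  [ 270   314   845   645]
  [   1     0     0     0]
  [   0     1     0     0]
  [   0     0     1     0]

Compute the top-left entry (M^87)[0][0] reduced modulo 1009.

(M^87)[0][0] is the top entry after applying M 87 times to the unit state (1, 0, 0, 0). Equivalently it is h_{90} for the auxiliary sequence (h_n) obeying the same recurrence with h_3 = 1 and h_i = 0 for 0 ≤ i < 3:
h_4 = 270·1 + 314·0 + 845·0 + 645·0 = 270
h_5 = 270·270 + 314·1 + 845·0 + 645·0 = 566
h_6 = 270·566 + 314·270 + 845·1 + 645·0 = 321
h_7 = 270·321 + 314·566 + 845·270 + 645·1 = 797
h_8 = 270·797 + 314·321 + 845·566 + 645·270 = 773
h_9 = 270·773 + 314·797 + 845·321 + 645·566 = 518
h_10 = 270·518 + 314·773 + 845·797 + 645·321 = 833
h_11 = 270·833 + 314·518 + 845·773 + 645·797 = 952
h_12 = 270·952 + 314·833 + 845·518 + 645·773 = 928
h_13 = 270·928 + 314·952 + 845·833 + 645·518 = 326
h_14 = 270·326 + 314·928 + 845·952 + 645·833 = 792
h_15 = 270·792 + 314·326 + 845·928 + 645·952 = 113
h_16 = 270·113 + 314·792 + 845·326 + 645·928 = 950
h_17 = 270·950 + 314·113 + 845·792 + 645·326 = 43
h_18 = 270·43 + 314·950 + 845·113 + 645·792 = 63
h_19 = 270·63 + 314·43 + 845·950 + 645·113 = 65
h_20 = 270·65 + 314·63 + 845·43 + 645·950 = 297
h_21 = 270·297 + 314·65 + 845·63 + 645·43 = 959
h_22 = 270·959 + 314·297 + 845·65 + 645·63 = 761
h_23 = 270·761 + 314·959 + 845·297 + 645·65 = 358
h_24 = 270·358 + 314·761 + 845·959 + 645·297 = 609
h_25 = 270·609 + 314·358 + 845·761 + 645·959 = 726
h_26 = 270·726 + 314·609 + 845·358 + 645·761 = 71
h_27 = 270·71 + 314·726 + 845·609 + 645·358 = 802
h_28 = 270·802 + 314·71 + 845·726 + 645·609 = 3
h_29 = 270·3 + 314·802 + 845·71 + 645·726 = 946
h_30 = 270·946 + 314·3 + 845·802 + 645·71 = 108
h_31 = 270·108 + 314·946 + 845·3 + 645·802 = 487
h_32 = 270·487 + 314·108 + 845·946 + 645·3 = 85
h_33 = 270·85 + 314·487 + 845·108 + 645·946 = 477
h_34 = 270·477 + 314·85 + 845·487 + 645·108 = 985
h_35 = 270·985 + 314·477 + 845·85 + 645·487 = 522
h_36 = 270·522 + 314·985 + 845·477 + 645·85 = 20
h_37 = 270·20 + 314·522 + 845·985 + 645·477 = 625
h_38 = 270·625 + 314·20 + 845·522 + 645·985 = 285
h_39 = 270·285 + 314·625 + 845·20 + 645·522 = 201
h_40 = 270·201 + 314·285 + 845·625 + 645·20 = 683
h_41 = 270·683 + 314·201 + 845·285 + 645·625 = 527
h_42 = 270·527 + 314·683 + 845·201 + 645·285 = 86
h_43 = 270·86 + 314·527 + 845·683 + 645·201 = 495
h_44 = 270·495 + 314·86 + 845·527 + 645·683 = 171
h_45 = 270·171 + 314·495 + 845·86 + 645·527 = 713
h_46 = 270·713 + 314·171 + 845·495 + 645·86 = 532
h_47 = 270·532 + 314·713 + 845·171 + 645·495 = 885
h_48 = 270·885 + 314·532 + 845·713 + 645·171 = 806
h_49 = 270·806 + 314·885 + 845·532 + 645·713 = 407
h_50 = 270·407 + 314·806 + 845·885 + 645·532 = 979
h_51 = 270·979 + 314·407 + 845·806 + 645·885 = 362
h_52 = 270·362 + 314·979 + 845·407 + 645·806 = 618
h_53 = 270·618 + 314·362 + 845·979 + 645·407 = 76
h_54 = 270·76 + 314·618 + 845·362 + 645·979 = 648
h_55 = 270·648 + 314·76 + 845·618 + 645·362 = 10
h_56 = 270·10 + 314·648 + 845·76 + 645·618 = 35
h_57 = 270·35 + 314·10 + 845·648 + 645·76 = 743
h_58 = 270·743 + 314·35 + 845·10 + 645·648 = 322
h_59 = 270·322 + 314·743 + 845·35 + 645·10 = 90
h_60 = 270·90 + 314·322 + 845·743 + 645·35 = 906
h_61 = 270·906 + 314·90 + 845·322 + 645·743 = 70
h_62 = 270·70 + 314·906 + 845·90 + 645·322 = 895
h_63 = 270·895 + 314·70 + 845·906 + 645·90 = 557
h_64 = 270·557 + 314·895 + 845·70 + 645·906 = 355
h_65 = 270·355 + 314·557 + 845·895 + 645·70 = 615
h_66 = 270·615 + 314·355 + 845·557 + 645·895 = 643
h_67 = 270·643 + 314·615 + 845·355 + 645·557 = 816
h_68 = 270·816 + 314·643 + 845·615 + 645·355 = 432
h_69 = 270·432 + 314·816 + 845·643 + 645·615 = 165
h_70 = 270·165 + 314·432 + 845·816 + 645·643 = 1005
h_71 = 270·1005 + 314·165 + 845·432 + 645·816 = 693
h_72 = 270·693 + 314·1005 + 845·165 + 645·432 = 537
h_73 = 270·537 + 314·693 + 845·1005 + 645·165 = 488
h_74 = 270·488 + 314·537 + 845·693 + 645·1005 = 508
h_75 = 270·508 + 314·488 + 845·537 + 645·693 = 522
h_76 = 270·522 + 314·508 + 845·488 + 645·537 = 736
h_77 = 270·736 + 314·522 + 845·508 + 645·488 = 784
h_78 = 270·784 + 314·736 + 845·522 + 645·508 = 734
h_79 = 270·734 + 314·784 + 845·736 + 645·522 = 456
h_80 = 270·456 + 314·734 + 845·784 + 645·736 = 503
h_81 = 270·503 + 314·456 + 845·734 + 645·784 = 376
h_82 = 270·376 + 314·503 + 845·456 + 645·734 = 240
h_83 = 270·240 + 314·376 + 845·503 + 645·456 = 982
h_84 = 270·982 + 314·240 + 845·376 + 645·503 = 898
h_85 = 270·898 + 314·982 + 845·240 + 645·376 = 245
h_86 = 270·245 + 314·898 + 845·982 + 645·240 = 832
h_87 = 270·832 + 314·245 + 845·898 + 645·982 = 668
h_88 = 270·668 + 314·832 + 845·245 + 645·898 = 899
h_89 = 270·899 + 314·668 + 845·832 + 645·245 = 838
h_90 = 270·838 + 314·899 + 845·668 + 645·832 = 291

291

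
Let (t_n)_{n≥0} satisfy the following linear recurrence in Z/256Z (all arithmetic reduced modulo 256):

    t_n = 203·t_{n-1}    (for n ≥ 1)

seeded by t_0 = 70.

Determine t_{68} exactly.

102

t_1 = 203·70 = 130
t_2 = 203·130 = 22
t_3 = 203·22 = 114
t_4 = 203·114 = 102
t_5 = 203·102 = 226
t_6 = 203·226 = 54
t_7 = 203·54 = 210
t_8 = 203·210 = 134
t_9 = 203·134 = 66
t_10 = 203·66 = 86
t_11 = 203·86 = 50
t_12 = 203·50 = 166
t_13 = 203·166 = 162
t_14 = 203·162 = 118
t_15 = 203·118 = 146
t_16 = 203·146 = 198
t_17 = 203·198 = 2
t_18 = 203·2 = 150
t_19 = 203·150 = 242
t_20 = 203·242 = 230
t_21 = 203·230 = 98
t_22 = 203·98 = 182
t_23 = 203·182 = 82
t_24 = 203·82 = 6
t_25 = 203·6 = 194
t_26 = 203·194 = 214
t_27 = 203·214 = 178
t_28 = 203·178 = 38
t_29 = 203·38 = 34
t_30 = 203·34 = 246
t_31 = 203·246 = 18
t_32 = 203·18 = 70
(t_32) = (70) = (t_0), so the sequence has period 32.
68 ≡ 4 (mod 32), hence t_68 = t_4 = 102.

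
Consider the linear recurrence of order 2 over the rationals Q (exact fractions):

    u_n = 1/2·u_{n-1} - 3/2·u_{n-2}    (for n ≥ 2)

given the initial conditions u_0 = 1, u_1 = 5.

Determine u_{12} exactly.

u_2 = 1/2·5 + -3/2·1 = 1
u_3 = 1/2·1 + -3/2·5 = -7
u_4 = 1/2·-7 + -3/2·1 = -5
u_5 = 1/2·-5 + -3/2·-7 = 8
u_6 = 1/2·8 + -3/2·-5 = 23/2
u_7 = 1/2·23/2 + -3/2·8 = -25/4
u_8 = 1/2·-25/4 + -3/2·23/2 = -163/8
u_9 = 1/2·-163/8 + -3/2·-25/4 = -13/16
u_10 = 1/2·-13/16 + -3/2·-163/8 = 965/32
u_11 = 1/2·965/32 + -3/2·-13/16 = 1043/64
u_12 = 1/2·1043/64 + -3/2·965/32 = -4747/128

-4747/128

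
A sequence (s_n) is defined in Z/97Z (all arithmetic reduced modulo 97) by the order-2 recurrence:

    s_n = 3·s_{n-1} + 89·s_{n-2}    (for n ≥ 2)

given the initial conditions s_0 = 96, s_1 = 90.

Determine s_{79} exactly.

63

s_2 = 3·90 + 89·96 = 84
s_3 = 3·84 + 89·90 = 17
s_4 = 3·17 + 89·84 = 58
s_5 = 3·58 + 89·17 = 38
s_6 = 3·38 + 89·58 = 38
s_7 = 3·38 + 89·38 = 4
s_8 = 3·4 + 89·38 = 96
s_9 = 3·96 + 89·4 = 62
s_10 = 3·62 + 89·96 = 0
s_11 = 3·0 + 89·62 = 86
s_12 = 3·86 + 89·0 = 64
s_13 = 3·64 + 89·86 = 86
s_14 = 3·86 + 89·64 = 37
s_15 = 3·37 + 89·86 = 5
s_16 = 3·5 + 89·37 = 10
s_17 = 3·10 + 89·5 = 87
s_18 = 3·87 + 89·10 = 84
s_19 = 3·84 + 89·87 = 41
s_20 = 3·41 + 89·84 = 33
s_21 = 3·33 + 89·41 = 62
s_22 = 3·62 + 89·33 = 19
s_23 = 3·19 + 89·62 = 46
s_24 = 3·46 + 89·19 = 83
s_25 = 3·83 + 89·46 = 75
s_26 = 3·75 + 89·83 = 46
s_27 = 3·46 + 89·75 = 23
s_28 = 3·23 + 89·46 = 89
s_29 = 3·89 + 89·23 = 83
s_30 = 3·83 + 89·89 = 22
s_31 = 3·22 + 89·83 = 81
s_32 = 3·81 + 89·22 = 67
s_33 = 3·67 + 89·81 = 38
s_34 = 3·38 + 89·67 = 63
s_35 = 3·63 + 89·38 = 79
s_36 = 3·79 + 89·63 = 24
s_37 = 3·24 + 89·79 = 22
s_38 = 3·22 + 89·24 = 68
s_39 = 3·68 + 89·22 = 28
s_40 = 3·28 + 89·68 = 25
s_41 = 3·25 + 89·28 = 45
s_42 = 3·45 + 89·25 = 32
s_43 = 3·32 + 89·45 = 27
s_44 = 3·27 + 89·32 = 19
s_45 = 3·19 + 89·27 = 35
s_46 = 3·35 + 89·19 = 50
s_47 = 3·50 + 89·35 = 64
s_48 = 3·64 + 89·50 = 83
s_49 = 3·83 + 89·64 = 28
s_50 = 3·28 + 89·83 = 2
s_51 = 3·2 + 89·28 = 73
s_52 = 3·73 + 89·2 = 9
s_53 = 3·9 + 89·73 = 25
s_54 = 3·25 + 89·9 = 3
s_55 = 3·3 + 89·25 = 3
s_56 = 3·3 + 89·3 = 82
s_57 = 3·82 + 89·3 = 28
s_58 = 3·28 + 89·82 = 10
s_59 = 3·10 + 89·28 = 0
s_60 = 3·0 + 89·10 = 17
s_61 = 3·17 + 89·0 = 51
s_62 = 3·51 + 89·17 = 17
s_63 = 3·17 + 89·51 = 31
s_64 = 3·31 + 89·17 = 54
s_65 = 3·54 + 89·31 = 11
s_66 = 3·11 + 89·54 = 86
s_67 = 3·86 + 89·11 = 73
s_68 = 3·73 + 89·86 = 16
s_69 = 3·16 + 89·73 = 46
s_70 = 3·46 + 89·16 = 10
s_71 = 3·10 + 89·46 = 50
s_72 = 3·50 + 89·10 = 70
s_73 = 3·70 + 89·50 = 4
s_74 = 3·4 + 89·70 = 34
s_75 = 3·34 + 89·4 = 70
s_76 = 3·70 + 89·34 = 35
s_77 = 3·35 + 89·70 = 30
s_78 = 3·30 + 89·35 = 4
s_79 = 3·4 + 89·30 = 63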